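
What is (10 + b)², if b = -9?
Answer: 1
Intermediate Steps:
(10 + b)² = (10 - 9)² = 1² = 1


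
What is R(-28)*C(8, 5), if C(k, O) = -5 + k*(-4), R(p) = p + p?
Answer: 2072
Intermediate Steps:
R(p) = 2*p
C(k, O) = -5 - 4*k
R(-28)*C(8, 5) = (2*(-28))*(-5 - 4*8) = -56*(-5 - 32) = -56*(-37) = 2072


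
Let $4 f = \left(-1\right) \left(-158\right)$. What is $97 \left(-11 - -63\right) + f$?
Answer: $\frac{10167}{2} \approx 5083.5$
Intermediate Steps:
$f = \frac{79}{2}$ ($f = \frac{\left(-1\right) \left(-158\right)}{4} = \frac{1}{4} \cdot 158 = \frac{79}{2} \approx 39.5$)
$97 \left(-11 - -63\right) + f = 97 \left(-11 - -63\right) + \frac{79}{2} = 97 \left(-11 + 63\right) + \frac{79}{2} = 97 \cdot 52 + \frac{79}{2} = 5044 + \frac{79}{2} = \frac{10167}{2}$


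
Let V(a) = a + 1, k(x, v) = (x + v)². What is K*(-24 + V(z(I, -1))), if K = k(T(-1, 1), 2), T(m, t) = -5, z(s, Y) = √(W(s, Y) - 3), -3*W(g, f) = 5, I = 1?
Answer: -207 + 3*I*√42 ≈ -207.0 + 19.442*I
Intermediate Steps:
W(g, f) = -5/3 (W(g, f) = -⅓*5 = -5/3)
z(s, Y) = I*√42/3 (z(s, Y) = √(-5/3 - 3) = √(-14/3) = I*√42/3)
k(x, v) = (v + x)²
V(a) = 1 + a
K = 9 (K = (2 - 5)² = (-3)² = 9)
K*(-24 + V(z(I, -1))) = 9*(-24 + (1 + I*√42/3)) = 9*(-23 + I*√42/3) = -207 + 3*I*√42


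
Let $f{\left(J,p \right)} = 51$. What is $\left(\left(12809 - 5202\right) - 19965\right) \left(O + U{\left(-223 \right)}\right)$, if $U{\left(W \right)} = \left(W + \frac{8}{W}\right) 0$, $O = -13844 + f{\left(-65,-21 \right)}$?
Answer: $170453894$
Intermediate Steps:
$O = -13793$ ($O = -13844 + 51 = -13793$)
$U{\left(W \right)} = 0$
$\left(\left(12809 - 5202\right) - 19965\right) \left(O + U{\left(-223 \right)}\right) = \left(\left(12809 - 5202\right) - 19965\right) \left(-13793 + 0\right) = \left(7607 - 19965\right) \left(-13793\right) = \left(-12358\right) \left(-13793\right) = 170453894$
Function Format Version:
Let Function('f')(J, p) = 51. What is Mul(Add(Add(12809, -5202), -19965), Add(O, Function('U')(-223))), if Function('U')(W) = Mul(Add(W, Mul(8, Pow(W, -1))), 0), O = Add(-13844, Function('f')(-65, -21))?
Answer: 170453894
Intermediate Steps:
O = -13793 (O = Add(-13844, 51) = -13793)
Function('U')(W) = 0
Mul(Add(Add(12809, -5202), -19965), Add(O, Function('U')(-223))) = Mul(Add(Add(12809, -5202), -19965), Add(-13793, 0)) = Mul(Add(7607, -19965), -13793) = Mul(-12358, -13793) = 170453894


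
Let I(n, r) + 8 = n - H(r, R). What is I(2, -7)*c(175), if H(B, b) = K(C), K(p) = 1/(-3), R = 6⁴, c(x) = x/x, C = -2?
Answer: -17/3 ≈ -5.6667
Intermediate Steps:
c(x) = 1
R = 1296
K(p) = -⅓
H(B, b) = -⅓
I(n, r) = -23/3 + n (I(n, r) = -8 + (n - 1*(-⅓)) = -8 + (n + ⅓) = -8 + (⅓ + n) = -23/3 + n)
I(2, -7)*c(175) = (-23/3 + 2)*1 = -17/3*1 = -17/3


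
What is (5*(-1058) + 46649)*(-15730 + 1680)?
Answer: -581093950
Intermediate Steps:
(5*(-1058) + 46649)*(-15730 + 1680) = (-5290 + 46649)*(-14050) = 41359*(-14050) = -581093950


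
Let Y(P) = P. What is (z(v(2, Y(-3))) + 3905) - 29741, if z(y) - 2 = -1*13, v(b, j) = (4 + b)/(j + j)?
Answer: -25847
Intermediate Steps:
v(b, j) = (4 + b)/(2*j) (v(b, j) = (4 + b)/((2*j)) = (4 + b)*(1/(2*j)) = (4 + b)/(2*j))
z(y) = -11 (z(y) = 2 - 1*13 = 2 - 13 = -11)
(z(v(2, Y(-3))) + 3905) - 29741 = (-11 + 3905) - 29741 = 3894 - 29741 = -25847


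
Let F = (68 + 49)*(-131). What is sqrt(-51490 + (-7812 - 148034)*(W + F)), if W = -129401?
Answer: sqrt(22555228398) ≈ 1.5018e+5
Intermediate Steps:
F = -15327 (F = 117*(-131) = -15327)
sqrt(-51490 + (-7812 - 148034)*(W + F)) = sqrt(-51490 + (-7812 - 148034)*(-129401 - 15327)) = sqrt(-51490 - 155846*(-144728)) = sqrt(-51490 + 22555279888) = sqrt(22555228398)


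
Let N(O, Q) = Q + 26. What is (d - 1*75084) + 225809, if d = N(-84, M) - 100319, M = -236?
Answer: 50196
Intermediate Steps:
N(O, Q) = 26 + Q
d = -100529 (d = (26 - 236) - 100319 = -210 - 100319 = -100529)
(d - 1*75084) + 225809 = (-100529 - 1*75084) + 225809 = (-100529 - 75084) + 225809 = -175613 + 225809 = 50196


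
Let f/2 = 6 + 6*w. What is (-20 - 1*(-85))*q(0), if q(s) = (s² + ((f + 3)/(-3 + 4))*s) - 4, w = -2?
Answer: -260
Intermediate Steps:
f = -12 (f = 2*(6 + 6*(-2)) = 2*(6 - 12) = 2*(-6) = -12)
q(s) = -4 + s² - 9*s (q(s) = (s² + ((-12 + 3)/(-3 + 4))*s) - 4 = (s² + (-9/1)*s) - 4 = (s² + (-9*1)*s) - 4 = (s² - 9*s) - 4 = -4 + s² - 9*s)
(-20 - 1*(-85))*q(0) = (-20 - 1*(-85))*(-4 + 0² - 9*0) = (-20 + 85)*(-4 + 0 + 0) = 65*(-4) = -260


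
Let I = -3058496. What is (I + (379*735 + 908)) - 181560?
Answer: -2960583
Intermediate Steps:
(I + (379*735 + 908)) - 181560 = (-3058496 + (379*735 + 908)) - 181560 = (-3058496 + (278565 + 908)) - 181560 = (-3058496 + 279473) - 181560 = -2779023 - 181560 = -2960583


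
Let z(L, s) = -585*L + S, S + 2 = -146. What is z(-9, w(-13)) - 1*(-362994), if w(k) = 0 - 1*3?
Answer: 368111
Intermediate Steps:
S = -148 (S = -2 - 146 = -148)
w(k) = -3 (w(k) = 0 - 3 = -3)
z(L, s) = -148 - 585*L (z(L, s) = -585*L - 148 = -148 - 585*L)
z(-9, w(-13)) - 1*(-362994) = (-148 - 585*(-9)) - 1*(-362994) = (-148 + 5265) + 362994 = 5117 + 362994 = 368111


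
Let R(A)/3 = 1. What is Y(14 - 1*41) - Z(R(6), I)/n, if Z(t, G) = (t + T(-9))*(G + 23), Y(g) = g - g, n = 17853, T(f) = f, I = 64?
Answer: 174/5951 ≈ 0.029239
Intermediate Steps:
R(A) = 3 (R(A) = 3*1 = 3)
Y(g) = 0
Z(t, G) = (-9 + t)*(23 + G) (Z(t, G) = (t - 9)*(G + 23) = (-9 + t)*(23 + G))
Y(14 - 1*41) - Z(R(6), I)/n = 0 - (-207 - 9*64 + 23*3 + 64*3)/17853 = 0 - (-207 - 576 + 69 + 192)/17853 = 0 - (-522)/17853 = 0 - 1*(-174/5951) = 0 + 174/5951 = 174/5951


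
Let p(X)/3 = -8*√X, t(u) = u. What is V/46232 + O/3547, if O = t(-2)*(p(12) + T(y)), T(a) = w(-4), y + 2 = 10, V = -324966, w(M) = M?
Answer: -576142273/81992452 + 96*√3/3547 ≈ -6.9799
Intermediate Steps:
y = 8 (y = -2 + 10 = 8)
T(a) = -4
p(X) = -24*√X (p(X) = 3*(-8*√X) = -24*√X)
O = 8 + 96*√3 (O = -2*(-48*√3 - 4) = -2*(-4 - 48*√3) = 8 + 96*√3 ≈ 174.28)
V/46232 + O/3547 = -324966/46232 + (8 + 96*√3)/3547 = -324966*1/46232 + (8 + 96*√3)*(1/3547) = -162483/23116 + (8/3547 + 96*√3/3547) = -576142273/81992452 + 96*√3/3547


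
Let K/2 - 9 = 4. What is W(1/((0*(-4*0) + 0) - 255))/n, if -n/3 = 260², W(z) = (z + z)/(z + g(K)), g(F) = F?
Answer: 1/672180600 ≈ 1.4877e-9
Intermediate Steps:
K = 26 (K = 18 + 2*4 = 18 + 8 = 26)
W(z) = 2*z/(26 + z) (W(z) = (z + z)/(z + 26) = (2*z)/(26 + z) = 2*z/(26 + z))
n = -202800 (n = -3*260² = -3*67600 = -202800)
W(1/((0*(-4*0) + 0) - 255))/n = (2/(((0*(-4*0) + 0) - 255)*(26 + 1/((0*(-4*0) + 0) - 255))))/(-202800) = (2/(((0*0 + 0) - 255)*(26 + 1/((0*0 + 0) - 255))))*(-1/202800) = (2/(((0 + 0) - 255)*(26 + 1/((0 + 0) - 255))))*(-1/202800) = (2/((0 - 255)*(26 + 1/(0 - 255))))*(-1/202800) = (2/(-255*(26 + 1/(-255))))*(-1/202800) = (2*(-1/255)/(26 - 1/255))*(-1/202800) = (2*(-1/255)/(6629/255))*(-1/202800) = (2*(-1/255)*(255/6629))*(-1/202800) = -2/6629*(-1/202800) = 1/672180600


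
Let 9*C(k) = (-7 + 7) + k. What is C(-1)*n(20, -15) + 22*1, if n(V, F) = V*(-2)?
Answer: 238/9 ≈ 26.444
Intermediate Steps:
n(V, F) = -2*V
C(k) = k/9 (C(k) = ((-7 + 7) + k)/9 = (0 + k)/9 = k/9)
C(-1)*n(20, -15) + 22*1 = ((⅑)*(-1))*(-2*20) + 22*1 = -⅑*(-40) + 22 = 40/9 + 22 = 238/9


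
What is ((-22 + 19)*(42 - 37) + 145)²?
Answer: 16900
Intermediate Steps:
((-22 + 19)*(42 - 37) + 145)² = (-3*5 + 145)² = (-15 + 145)² = 130² = 16900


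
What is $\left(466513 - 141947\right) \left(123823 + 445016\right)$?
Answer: $184625798874$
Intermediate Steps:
$\left(466513 - 141947\right) \left(123823 + 445016\right) = 324566 \cdot 568839 = 184625798874$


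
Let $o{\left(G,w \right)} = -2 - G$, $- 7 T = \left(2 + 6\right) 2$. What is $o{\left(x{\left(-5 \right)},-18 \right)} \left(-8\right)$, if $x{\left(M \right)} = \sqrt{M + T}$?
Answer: $16 + \frac{8 i \sqrt{357}}{7} \approx 16.0 + 21.594 i$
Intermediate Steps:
$T = - \frac{16}{7}$ ($T = - \frac{\left(2 + 6\right) 2}{7} = - \frac{8 \cdot 2}{7} = \left(- \frac{1}{7}\right) 16 = - \frac{16}{7} \approx -2.2857$)
$x{\left(M \right)} = \sqrt{- \frac{16}{7} + M}$ ($x{\left(M \right)} = \sqrt{M - \frac{16}{7}} = \sqrt{- \frac{16}{7} + M}$)
$o{\left(x{\left(-5 \right)},-18 \right)} \left(-8\right) = \left(-2 - \frac{\sqrt{-112 + 49 \left(-5\right)}}{7}\right) \left(-8\right) = \left(-2 - \frac{\sqrt{-112 - 245}}{7}\right) \left(-8\right) = \left(-2 - \frac{\sqrt{-357}}{7}\right) \left(-8\right) = \left(-2 - \frac{i \sqrt{357}}{7}\right) \left(-8\right) = 16 + \frac{8 i \sqrt{357}}{7}$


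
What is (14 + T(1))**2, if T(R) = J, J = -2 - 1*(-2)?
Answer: 196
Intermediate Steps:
J = 0 (J = -2 + 2 = 0)
T(R) = 0
(14 + T(1))**2 = (14 + 0)**2 = 14**2 = 196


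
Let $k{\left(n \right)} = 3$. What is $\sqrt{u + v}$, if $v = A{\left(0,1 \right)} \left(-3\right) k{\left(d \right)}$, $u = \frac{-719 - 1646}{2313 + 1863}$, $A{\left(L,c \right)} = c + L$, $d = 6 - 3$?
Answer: $\frac{i \sqrt{1158521}}{348} \approx 3.0929 i$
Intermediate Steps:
$d = 3$
$A{\left(L,c \right)} = L + c$
$u = - \frac{2365}{4176} \approx -0.56633$
$v = -9$ ($v = \left(0 + 1\right) \left(-3\right) 3 = 1 \left(-3\right) 3 = \left(-3\right) 3 = -9$)
$\sqrt{u + v} = \sqrt{- \frac{2365}{4176} - 9} = \sqrt{- \frac{39949}{4176}} = \frac{i \sqrt{1158521}}{348}$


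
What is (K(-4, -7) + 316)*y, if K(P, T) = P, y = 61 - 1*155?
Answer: -29328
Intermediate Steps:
y = -94 (y = 61 - 155 = -94)
(K(-4, -7) + 316)*y = (-4 + 316)*(-94) = 312*(-94) = -29328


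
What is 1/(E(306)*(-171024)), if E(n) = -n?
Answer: 1/52333344 ≈ 1.9108e-8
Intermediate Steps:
1/(E(306)*(-171024)) = 1/(-1*306*(-171024)) = -1/171024/(-306) = -1/306*(-1/171024) = 1/52333344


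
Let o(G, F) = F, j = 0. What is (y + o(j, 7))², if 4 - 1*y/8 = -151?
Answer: 1555009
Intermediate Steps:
y = 1240 (y = 32 - 8*(-151) = 32 + 1208 = 1240)
(y + o(j, 7))² = (1240 + 7)² = 1247² = 1555009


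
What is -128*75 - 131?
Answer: -9731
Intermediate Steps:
-128*75 - 131 = -9600 - 131 = -9731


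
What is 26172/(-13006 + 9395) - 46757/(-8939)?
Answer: -65111981/32278729 ≈ -2.0172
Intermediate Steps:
26172/(-13006 + 9395) - 46757/(-8939) = 26172/(-3611) - 46757*(-1/8939) = 26172*(-1/3611) + 46757/8939 = -26172/3611 + 46757/8939 = -65111981/32278729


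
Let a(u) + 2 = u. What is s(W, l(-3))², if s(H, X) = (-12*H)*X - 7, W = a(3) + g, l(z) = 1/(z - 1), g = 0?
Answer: 16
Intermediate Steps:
l(z) = 1/(-1 + z)
a(u) = -2 + u
W = 1 (W = (-2 + 3) + 0 = 1 + 0 = 1)
s(H, X) = -7 - 12*H*X (s(H, X) = -12*H*X - 7 = -7 - 12*H*X)
s(W, l(-3))² = (-7 - 12*1/(-1 - 3))² = (-7 - 12*1/(-4))² = (-7 - 12*1*(-¼))² = (-7 + 3)² = (-4)² = 16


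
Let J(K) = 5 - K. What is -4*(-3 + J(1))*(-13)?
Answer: 52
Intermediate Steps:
-4*(-3 + J(1))*(-13) = -4*(-3 + (5 - 1*1))*(-13) = -4*(-3 + (5 - 1))*(-13) = -4*(-3 + 4)*(-13) = -4*1*(-13) = -4*(-13) = 52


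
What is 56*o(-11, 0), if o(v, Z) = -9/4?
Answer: -126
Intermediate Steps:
o(v, Z) = -9/4 (o(v, Z) = -9*1/4 = -9/4)
56*o(-11, 0) = 56*(-9/4) = -126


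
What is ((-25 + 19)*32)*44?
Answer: -8448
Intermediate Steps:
((-25 + 19)*32)*44 = -6*32*44 = -192*44 = -8448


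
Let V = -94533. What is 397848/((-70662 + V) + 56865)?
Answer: -66308/18055 ≈ -3.6726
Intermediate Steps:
397848/((-70662 + V) + 56865) = 397848/((-70662 - 94533) + 56865) = 397848/(-165195 + 56865) = 397848/(-108330) = 397848*(-1/108330) = -66308/18055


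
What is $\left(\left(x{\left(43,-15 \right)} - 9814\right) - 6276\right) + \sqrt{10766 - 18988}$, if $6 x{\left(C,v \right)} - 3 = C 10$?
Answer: $- \frac{96107}{6} + i \sqrt{8222} \approx -16018.0 + 90.675 i$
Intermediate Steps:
$x{\left(C,v \right)} = \frac{1}{2} + \frac{5 C}{3}$ ($x{\left(C,v \right)} = \frac{1}{2} + \frac{C 10}{6} = \frac{1}{2} + \frac{10 C}{6} = \frac{1}{2} + \frac{5 C}{3}$)
$\left(\left(x{\left(43,-15 \right)} - 9814\right) - 6276\right) + \sqrt{10766 - 18988} = \left(\left(\left(\frac{1}{2} + \frac{5}{3} \cdot 43\right) - 9814\right) - 6276\right) + \sqrt{10766 - 18988} = \left(\left(\left(\frac{1}{2} + \frac{215}{3}\right) - 9814\right) - 6276\right) + \sqrt{-8222} = \left(\left(\frac{433}{6} - 9814\right) - 6276\right) + i \sqrt{8222} = \left(- \frac{58451}{6} - 6276\right) + i \sqrt{8222} = - \frac{96107}{6} + i \sqrt{8222}$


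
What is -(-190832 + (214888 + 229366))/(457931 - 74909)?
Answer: -4693/7093 ≈ -0.66164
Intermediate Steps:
-(-190832 + (214888 + 229366))/(457931 - 74909) = -(-190832 + 444254)/383022 = -253422/383022 = -1*4693/7093 = -4693/7093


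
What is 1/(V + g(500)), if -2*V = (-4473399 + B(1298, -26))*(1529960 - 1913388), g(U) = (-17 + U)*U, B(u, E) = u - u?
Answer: -1/857612974386 ≈ -1.1660e-12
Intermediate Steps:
B(u, E) = 0
g(U) = U*(-17 + U)
V = -857613215886 (V = -(-4473399 + 0)*(1529960 - 1913388)/2 = -(-4473399)*(-383428)/2 = -½*1715226431772 = -857613215886)
1/(V + g(500)) = 1/(-857613215886 + 500*(-17 + 500)) = 1/(-857613215886 + 500*483) = 1/(-857613215886 + 241500) = 1/(-857612974386) = -1/857612974386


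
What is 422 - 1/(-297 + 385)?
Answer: 37135/88 ≈ 421.99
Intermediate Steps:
422 - 1/(-297 + 385) = 422 - 1/88 = 37135/88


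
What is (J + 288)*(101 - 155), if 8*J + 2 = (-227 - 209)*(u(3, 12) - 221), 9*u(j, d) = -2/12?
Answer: -665996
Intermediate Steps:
u(j, d) = -1/54 (u(j, d) = (-2/12)/9 = (-2*1/12)/9 = (⅑)*(-⅙) = -1/54)
J = 325222/27 (J = -¼ + ((-227 - 209)*(-1/54 - 221))/8 = -¼ + (-436*(-11935/54))/8 = -¼ + (⅛)*(2601830/27) = -¼ + 1300915/108 = 325222/27 ≈ 12045.)
(J + 288)*(101 - 155) = (325222/27 + 288)*(101 - 155) = (332998/27)*(-54) = -665996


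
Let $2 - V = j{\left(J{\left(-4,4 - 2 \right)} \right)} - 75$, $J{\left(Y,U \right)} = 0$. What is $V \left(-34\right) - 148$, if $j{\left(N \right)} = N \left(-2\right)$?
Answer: $-2766$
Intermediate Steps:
$j{\left(N \right)} = - 2 N$
$V = 77$ ($V = 2 - \left(\left(-2\right) 0 - 75\right) = 2 - \left(0 - 75\right) = 2 - -75 = 2 + 75 = 77$)
$V \left(-34\right) - 148 = 77 \left(-34\right) - 148 = -2618 - 148 = -2766$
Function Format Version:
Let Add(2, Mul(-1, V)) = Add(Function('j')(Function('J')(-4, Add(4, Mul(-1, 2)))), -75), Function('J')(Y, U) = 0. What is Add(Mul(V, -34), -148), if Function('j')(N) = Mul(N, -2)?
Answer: -2766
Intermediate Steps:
Function('j')(N) = Mul(-2, N)
V = 77 (V = Add(2, Mul(-1, Add(Mul(-2, 0), -75))) = Add(2, Mul(-1, Add(0, -75))) = Add(2, Mul(-1, -75)) = Add(2, 75) = 77)
Add(Mul(V, -34), -148) = Add(Mul(77, -34), -148) = Add(-2618, -148) = -2766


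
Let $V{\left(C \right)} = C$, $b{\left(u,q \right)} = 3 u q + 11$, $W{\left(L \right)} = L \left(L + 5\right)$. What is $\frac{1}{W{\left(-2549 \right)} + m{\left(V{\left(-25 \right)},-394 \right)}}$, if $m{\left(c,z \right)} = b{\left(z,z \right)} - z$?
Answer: $\frac{1}{6950769} \approx 1.4387 \cdot 10^{-7}$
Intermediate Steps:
$W{\left(L \right)} = L \left(5 + L\right)$
$b{\left(u,q \right)} = 11 + 3 q u$ ($b{\left(u,q \right)} = 3 q u + 11 = 11 + 3 q u$)
$m{\left(c,z \right)} = 11 - z + 3 z^{2}$ ($m{\left(c,z \right)} = \left(11 + 3 z z\right) - z = \left(11 + 3 z^{2}\right) - z = 11 - z + 3 z^{2}$)
$\frac{1}{W{\left(-2549 \right)} + m{\left(V{\left(-25 \right)},-394 \right)}} = \frac{1}{- 2549 \left(5 - 2549\right) + \left(11 - -394 + 3 \left(-394\right)^{2}\right)} = \frac{1}{\left(-2549\right) \left(-2544\right) + \left(11 + 394 + 3 \cdot 155236\right)} = \frac{1}{6484656 + \left(11 + 394 + 465708\right)} = \frac{1}{6484656 + 466113} = \frac{1}{6950769}$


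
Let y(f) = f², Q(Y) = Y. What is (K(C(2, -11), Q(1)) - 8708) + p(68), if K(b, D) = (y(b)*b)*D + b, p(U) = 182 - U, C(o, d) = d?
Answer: -9936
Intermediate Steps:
K(b, D) = b + D*b³ (K(b, D) = (b²*b)*D + b = b³*D + b = D*b³ + b = b + D*b³)
(K(C(2, -11), Q(1)) - 8708) + p(68) = ((-11 + 1*(-11)³) - 8708) + (182 - 1*68) = ((-11 + 1*(-1331)) - 8708) + (182 - 68) = ((-11 - 1331) - 8708) + 114 = (-1342 - 8708) + 114 = -10050 + 114 = -9936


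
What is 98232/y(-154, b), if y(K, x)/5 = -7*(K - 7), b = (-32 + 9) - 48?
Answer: 98232/5635 ≈ 17.432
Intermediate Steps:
b = -71 (b = -23 - 48 = -71)
y(K, x) = 245 - 35*K (y(K, x) = 5*(-7*(K - 7)) = 5*(-7*(-7 + K)) = 5*(49 - 7*K) = 245 - 35*K)
98232/y(-154, b) = 98232/(245 - 35*(-154)) = 98232/(245 + 5390) = 98232/5635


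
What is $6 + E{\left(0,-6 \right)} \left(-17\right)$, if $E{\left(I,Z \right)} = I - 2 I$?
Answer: $6$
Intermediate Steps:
$E{\left(I,Z \right)} = - I$ ($E{\left(I,Z \right)} = I - 2 I = - I$)
$6 + E{\left(0,-6 \right)} \left(-17\right) = 6 + \left(-1\right) 0 \left(-17\right) = 6 + 0 \left(-17\right) = 6 + 0 = 6$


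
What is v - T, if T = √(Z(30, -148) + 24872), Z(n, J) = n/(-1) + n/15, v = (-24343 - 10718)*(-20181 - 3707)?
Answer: 837537168 - 2*√6211 ≈ 8.3754e+8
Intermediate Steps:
v = 837537168 (v = -35061*(-23888) = 837537168)
Z(n, J) = -14*n/15 (Z(n, J) = n*(-1) + n*(1/15) = -n + n/15 = -14*n/15)
T = 2*√6211 (T = √(-14/15*30 + 24872) = √(-28 + 24872) = √24844 = 2*√6211 ≈ 157.62)
v - T = 837537168 - 2*√6211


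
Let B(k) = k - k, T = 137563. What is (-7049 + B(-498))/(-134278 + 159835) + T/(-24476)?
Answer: -526889845/89361876 ≈ -5.8961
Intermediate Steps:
B(k) = 0
(-7049 + B(-498))/(-134278 + 159835) + T/(-24476) = (-7049 + 0)/(-134278 + 159835) + 137563/(-24476) = -7049/25557 + 137563*(-1/24476) = -7049*1/25557 - 137563/24476 = -1007/3651 - 137563/24476 = -526889845/89361876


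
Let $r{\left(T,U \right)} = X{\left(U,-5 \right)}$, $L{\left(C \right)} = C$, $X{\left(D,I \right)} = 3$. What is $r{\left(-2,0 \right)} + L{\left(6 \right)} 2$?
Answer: $15$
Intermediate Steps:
$r{\left(T,U \right)} = 3$
$r{\left(-2,0 \right)} + L{\left(6 \right)} 2 = 3 + 6 \cdot 2 = 3 + 12 = 15$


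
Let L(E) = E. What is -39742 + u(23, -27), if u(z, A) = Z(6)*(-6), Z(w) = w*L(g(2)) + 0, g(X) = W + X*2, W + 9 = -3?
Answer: -39454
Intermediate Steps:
W = -12 (W = -9 - 3 = -12)
g(X) = -12 + 2*X (g(X) = -12 + X*2 = -12 + 2*X)
Z(w) = -8*w (Z(w) = w*(-12 + 2*2) + 0 = w*(-12 + 4) + 0 = w*(-8) + 0 = -8*w + 0 = -8*w)
u(z, A) = 288 (u(z, A) = -8*6*(-6) = -48*(-6) = 288)
-39742 + u(23, -27) = -39742 + 288 = -39454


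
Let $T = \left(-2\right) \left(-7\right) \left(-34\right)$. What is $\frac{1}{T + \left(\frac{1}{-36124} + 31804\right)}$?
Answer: $\frac{36124}{1131692671} \approx 3.192 \cdot 10^{-5}$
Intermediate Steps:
$T = -476$ ($T = 14 \left(-34\right) = -476$)
$\frac{1}{T + \left(\frac{1}{-36124} + 31804\right)} = \frac{1}{-476 + \left(\frac{1}{-36124} + 31804\right)} = \frac{1}{-476 + \left(- \frac{1}{36124} + 31804\right)} = \frac{1}{-476 + \frac{1148887695}{36124}} = \frac{1}{\frac{1131692671}{36124}} = \frac{36124}{1131692671}$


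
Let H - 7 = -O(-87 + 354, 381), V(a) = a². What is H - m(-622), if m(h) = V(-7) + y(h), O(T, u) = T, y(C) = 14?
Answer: -323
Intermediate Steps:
H = -260 (H = 7 - (-87 + 354) = 7 - 1*267 = 7 - 267 = -260)
m(h) = 63 (m(h) = (-7)² + 14 = 49 + 14 = 63)
H - m(-622) = -260 - 1*63 = -260 - 63 = -323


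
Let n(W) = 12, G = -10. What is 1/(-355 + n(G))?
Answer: -1/343 ≈ -0.0029155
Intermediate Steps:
1/(-355 + n(G)) = 1/(-355 + 12) = 1/(-343) = -1/343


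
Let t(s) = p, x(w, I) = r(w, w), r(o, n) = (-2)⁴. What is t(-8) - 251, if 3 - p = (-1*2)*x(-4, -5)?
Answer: -216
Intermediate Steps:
r(o, n) = 16
x(w, I) = 16
p = 35 (p = 3 - (-1*2)*16 = 3 - (-2)*16 = 3 - 1*(-32) = 3 + 32 = 35)
t(s) = 35
t(-8) - 251 = 35 - 251 = -216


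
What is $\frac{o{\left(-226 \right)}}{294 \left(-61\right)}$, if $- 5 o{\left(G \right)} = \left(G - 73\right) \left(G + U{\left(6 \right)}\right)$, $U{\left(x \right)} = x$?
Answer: $\frac{6578}{8967} \approx 0.73358$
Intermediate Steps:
$o{\left(G \right)} = - \frac{\left(-73 + G\right) \left(6 + G\right)}{5}$ ($o{\left(G \right)} = - \frac{\left(G - 73\right) \left(G + 6\right)}{5} = - \frac{\left(-73 + G\right) \left(6 + G\right)}{5}$)
$\frac{o{\left(-226 \right)}}{294 \left(-61\right)} = \frac{\frac{438}{5} - \frac{\left(-226\right)^{2}}{5} + \frac{67}{5} \left(-226\right)}{294 \left(-61\right)} = \frac{\frac{438}{5} - \frac{51076}{5} - \frac{15142}{5}}{-17934} = \left(\frac{438}{5} - \frac{51076}{5} - \frac{15142}{5}\right) \left(- \frac{1}{17934}\right) = \left(-13156\right) \left(- \frac{1}{17934}\right) = \frac{6578}{8967}$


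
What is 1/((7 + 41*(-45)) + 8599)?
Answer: 1/6761 ≈ 0.00014791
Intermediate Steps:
1/((7 + 41*(-45)) + 8599) = 1/((7 - 1845) + 8599) = 1/(-1838 + 8599) = 1/6761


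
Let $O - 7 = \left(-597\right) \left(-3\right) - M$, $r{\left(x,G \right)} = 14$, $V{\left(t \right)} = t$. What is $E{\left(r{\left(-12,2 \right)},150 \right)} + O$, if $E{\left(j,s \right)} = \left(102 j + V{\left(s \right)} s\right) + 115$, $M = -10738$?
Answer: $36579$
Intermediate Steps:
$E{\left(j,s \right)} = 115 + s^{2} + 102 j$ ($E{\left(j,s \right)} = \left(102 j + s s\right) + 115 = \left(102 j + s^{2}\right) + 115 = \left(s^{2} + 102 j\right) + 115 = 115 + s^{2} + 102 j$)
$O = 12536$ ($O = 7 - -12529 = 7 + \left(1791 + 10738\right) = 7 + 12529 = 12536$)
$E{\left(r{\left(-12,2 \right)},150 \right)} + O = \left(115 + 150^{2} + 102 \cdot 14\right) + 12536 = \left(115 + 22500 + 1428\right) + 12536 = 24043 + 12536 = 36579$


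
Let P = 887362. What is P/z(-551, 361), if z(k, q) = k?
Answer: -887362/551 ≈ -1610.5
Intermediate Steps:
P/z(-551, 361) = 887362/(-551) = 887362*(-1/551) = -887362/551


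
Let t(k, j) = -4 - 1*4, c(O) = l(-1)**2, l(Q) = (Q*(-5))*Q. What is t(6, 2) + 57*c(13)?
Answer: 1417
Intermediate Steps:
l(Q) = -5*Q**2 (l(Q) = (-5*Q)*Q = -5*Q**2)
c(O) = 25 (c(O) = (-5*(-1)**2)**2 = (-5*1)**2 = (-5)**2 = 25)
t(k, j) = -8 (t(k, j) = -4 - 4 = -8)
t(6, 2) + 57*c(13) = -8 + 57*25 = -8 + 1425 = 1417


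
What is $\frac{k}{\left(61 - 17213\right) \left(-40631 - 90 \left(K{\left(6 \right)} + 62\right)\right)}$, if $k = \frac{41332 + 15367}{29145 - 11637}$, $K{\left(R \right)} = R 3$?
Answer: $\frac{56699}{14363516138496} \approx 3.9474 \cdot 10^{-9}$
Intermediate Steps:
$K{\left(R \right)} = 3 R$
$k = \frac{56699}{17508} \approx 3.2385$
$\frac{k}{\left(61 - 17213\right) \left(-40631 - 90 \left(K{\left(6 \right)} + 62\right)\right)} = \frac{56699}{17508 \left(61 - 17213\right) \left(-40631 - 90 \left(3 \cdot 6 + 62\right)\right)} = \frac{56699}{17508 \left(- 17152 \left(-40631 - 90 \left(18 + 62\right)\right)\right)} = \frac{56699}{17508 \left(- 17152 \left(-40631 - 7200\right)\right)} = \frac{56699}{17508 \left(\left(-17152\right) \left(-47831\right)\right)} = \frac{56699}{17508 \cdot 820397312} = \frac{56699}{17508} \cdot \frac{1}{820397312} = \frac{56699}{14363516138496}$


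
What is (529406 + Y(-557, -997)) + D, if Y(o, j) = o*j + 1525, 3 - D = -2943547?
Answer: 4029810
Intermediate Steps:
D = 2943550 (D = 3 - 1*(-2943547) = 3 + 2943547 = 2943550)
Y(o, j) = 1525 + j*o (Y(o, j) = j*o + 1525 = 1525 + j*o)
(529406 + Y(-557, -997)) + D = (529406 + (1525 - 997*(-557))) + 2943550 = (529406 + (1525 + 555329)) + 2943550 = (529406 + 556854) + 2943550 = 1086260 + 2943550 = 4029810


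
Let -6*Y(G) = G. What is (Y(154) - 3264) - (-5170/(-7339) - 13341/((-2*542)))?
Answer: -78823134281/23866428 ≈ -3302.7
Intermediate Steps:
Y(G) = -G/6
(Y(154) - 3264) - (-5170/(-7339) - 13341/((-2*542))) = (-⅙*154 - 3264) - (-5170/(-7339) - 13341/((-2*542))) = (-77/3 - 3264) - (-5170*(-1/7339) - 13341/(-1084)) = -9869/3 - (5170/7339 - 13341*(-1/1084)) = -9869/3 - (5170/7339 + 13341/1084) = -9869/3 - 1*103513879/7955476 = -9869/3 - 103513879/7955476 = -78823134281/23866428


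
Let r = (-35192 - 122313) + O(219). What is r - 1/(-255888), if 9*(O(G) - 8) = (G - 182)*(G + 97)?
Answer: -39969165391/255888 ≈ -1.5620e+5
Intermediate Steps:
O(G) = 8 + (-182 + G)*(97 + G)/9 (O(G) = 8 + ((G - 182)*(G + 97))/9 = 8 + ((-182 + G)*(97 + G))/9 = 8 + (-182 + G)*(97 + G)/9)
r = -1405781/9 (r = (-35192 - 122313) + (-17582/9 - 85/9*219 + (1/9)*219**2) = -157505 + (-17582/9 - 6205/3 + (1/9)*47961) = -157505 + (-17582/9 - 6205/3 + 5329) = -157505 + 11764/9 = -1405781/9 ≈ -1.5620e+5)
r - 1/(-255888) = -1405781/9 - 1/(-255888) = -1405781/9 - 1*(-1/255888) = -1405781/9 + 1/255888 = -39969165391/255888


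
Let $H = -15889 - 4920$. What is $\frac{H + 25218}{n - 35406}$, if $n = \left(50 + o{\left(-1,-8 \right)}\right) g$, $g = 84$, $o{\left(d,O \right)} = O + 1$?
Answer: $- \frac{4409}{31794} \approx -0.13867$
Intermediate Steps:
$o{\left(d,O \right)} = 1 + O$
$H = -20809$
$n = 3612$ ($n = \left(50 + \left(1 - 8\right)\right) 84 = \left(50 - 7\right) 84 = 43 \cdot 84 = 3612$)
$\frac{H + 25218}{n - 35406} = \frac{-20809 + 25218}{3612 - 35406} = \frac{4409}{-31794} = 4409 \left(- \frac{1}{31794}\right) = - \frac{4409}{31794}$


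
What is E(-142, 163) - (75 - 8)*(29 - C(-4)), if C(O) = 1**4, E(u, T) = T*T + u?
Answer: 24551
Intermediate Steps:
E(u, T) = u + T**2 (E(u, T) = T**2 + u = u + T**2)
C(O) = 1
E(-142, 163) - (75 - 8)*(29 - C(-4)) = (-142 + 163**2) - (75 - 8)*(29 - 1*1) = (-142 + 26569) - 67*(29 - 1) = 26427 - 67*28 = 26427 - 1*1876 = 26427 - 1876 = 24551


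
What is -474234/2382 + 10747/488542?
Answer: -38609604579/193951174 ≈ -199.07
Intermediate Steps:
-474234/2382 + 10747/488542 = -474234*1/2382 + 10747*(1/488542) = -79039/397 + 10747/488542 = -38609604579/193951174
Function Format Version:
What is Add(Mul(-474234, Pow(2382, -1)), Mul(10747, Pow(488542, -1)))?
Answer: Rational(-38609604579, 193951174) ≈ -199.07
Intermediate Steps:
Add(Mul(-474234, Pow(2382, -1)), Mul(10747, Pow(488542, -1))) = Add(Mul(-474234, Rational(1, 2382)), Mul(10747, Rational(1, 488542))) = Add(Rational(-79039, 397), Rational(10747, 488542)) = Rational(-38609604579, 193951174)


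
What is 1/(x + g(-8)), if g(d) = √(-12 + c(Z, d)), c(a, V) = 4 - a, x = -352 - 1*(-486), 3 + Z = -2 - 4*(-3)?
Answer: 134/17971 - I*√15/17971 ≈ 0.0074565 - 0.00021551*I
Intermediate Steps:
Z = 7 (Z = -3 + (-2 - 4*(-3)) = -3 + (-2 + 12) = -3 + 10 = 7)
x = 134 (x = -352 + 486 = 134)
g(d) = I*√15 (g(d) = √(-12 + (4 - 1*7)) = √(-12 + (4 - 7)) = √(-12 - 3) = √(-15) = I*√15)
1/(x + g(-8)) = 1/(134 + I*√15)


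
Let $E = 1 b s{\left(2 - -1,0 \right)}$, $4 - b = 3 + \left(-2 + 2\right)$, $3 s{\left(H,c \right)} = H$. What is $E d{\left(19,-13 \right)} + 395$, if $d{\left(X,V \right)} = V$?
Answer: $382$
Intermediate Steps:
$s{\left(H,c \right)} = \frac{H}{3}$
$b = 1$ ($b = 4 - \left(3 + \left(-2 + 2\right)\right) = 4 - \left(3 + 0\right) = 4 - 3 = 1$)
$E = 1$ ($E = 1 \cdot 1 \frac{2 - -1}{3} = 1 \frac{2 + 1}{3} = 1 \cdot \frac{1}{3} \cdot 3 = 1 \cdot 1 = 1$)
$E d{\left(19,-13 \right)} + 395 = 1 \left(-13\right) + 395 = -13 + 395 = 382$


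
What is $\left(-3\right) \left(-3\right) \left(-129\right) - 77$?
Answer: $-1238$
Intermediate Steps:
$\left(-3\right) \left(-3\right) \left(-129\right) - 77 = 9 \left(-129\right) - 77 = -1161 - 77 = -1238$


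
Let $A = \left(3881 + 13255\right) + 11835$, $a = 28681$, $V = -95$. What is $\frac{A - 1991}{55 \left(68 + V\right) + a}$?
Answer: $\frac{6745}{6799} \approx 0.99206$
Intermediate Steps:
$A = 28971$ ($A = 17136 + 11835 = 28971$)
$\frac{A - 1991}{55 \left(68 + V\right) + a} = \frac{28971 - 1991}{55 \left(68 - 95\right) + 28681} = \frac{26980}{55 \left(-27\right) + 28681} = \frac{26980}{-1485 + 28681} = \frac{26980}{27196} = 26980 \cdot \frac{1}{27196} = \frac{6745}{6799}$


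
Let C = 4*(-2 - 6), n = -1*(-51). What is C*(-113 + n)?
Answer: 1984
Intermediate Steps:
n = 51
C = -32 (C = 4*(-8) = -32)
C*(-113 + n) = -32*(-113 + 51) = -32*(-62) = 1984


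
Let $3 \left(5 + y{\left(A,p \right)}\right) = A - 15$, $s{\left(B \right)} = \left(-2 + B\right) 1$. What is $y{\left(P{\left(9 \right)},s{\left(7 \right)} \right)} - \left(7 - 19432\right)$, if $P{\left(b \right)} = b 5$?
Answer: $19430$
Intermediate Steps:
$s{\left(B \right)} = -2 + B$
$P{\left(b \right)} = 5 b$
$y{\left(A,p \right)} = -10 + \frac{A}{3}$ ($y{\left(A,p \right)} = -5 + \frac{A - 15}{3} = -5 + \frac{-15 + A}{3} = -5 + \left(-5 + \frac{A}{3}\right) = -10 + \frac{A}{3}$)
$y{\left(P{\left(9 \right)},s{\left(7 \right)} \right)} - \left(7 - 19432\right) = \left(-10 + \frac{5 \cdot 9}{3}\right) - \left(7 - 19432\right) = \left(-10 + \frac{1}{3} \cdot 45\right) - \left(7 - 19432\right) = \left(-10 + 15\right) - -19425 = 5 + 19425 = 19430$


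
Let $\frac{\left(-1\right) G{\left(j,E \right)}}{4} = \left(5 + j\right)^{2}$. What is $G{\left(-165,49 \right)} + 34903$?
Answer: $-67497$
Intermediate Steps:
$G{\left(j,E \right)} = - 4 \left(5 + j\right)^{2}$
$G{\left(-165,49 \right)} + 34903 = - 4 \left(5 - 165\right)^{2} + 34903 = - 4 \left(-160\right)^{2} + 34903 = \left(-4\right) 25600 + 34903 = -102400 + 34903 = -67497$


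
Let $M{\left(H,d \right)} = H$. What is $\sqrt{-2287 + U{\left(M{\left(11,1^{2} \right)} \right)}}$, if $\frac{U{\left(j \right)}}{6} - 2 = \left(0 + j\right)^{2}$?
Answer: $i \sqrt{1549} \approx 39.357 i$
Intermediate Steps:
$U{\left(j \right)} = 12 + 6 j^{2}$ ($U{\left(j \right)} = 12 + 6 \left(0 + j\right)^{2} = 12 + 6 j^{2}$)
$\sqrt{-2287 + U{\left(M{\left(11,1^{2} \right)} \right)}} = \sqrt{-2287 + \left(12 + 6 \cdot 11^{2}\right)} = \sqrt{-2287 + \left(12 + 6 \cdot 121\right)} = \sqrt{-2287 + \left(12 + 726\right)} = \sqrt{-2287 + 738} = \sqrt{-1549} = i \sqrt{1549}$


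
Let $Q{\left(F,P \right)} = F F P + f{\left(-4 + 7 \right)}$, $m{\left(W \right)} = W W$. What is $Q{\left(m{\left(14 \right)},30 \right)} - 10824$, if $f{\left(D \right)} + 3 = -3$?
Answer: $1141650$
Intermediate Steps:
$f{\left(D \right)} = -6$ ($f{\left(D \right)} = -3 - 3 = -6$)
$m{\left(W \right)} = W^{2}$
$Q{\left(F,P \right)} = -6 + P F^{2}$ ($Q{\left(F,P \right)} = F F P - 6 = F^{2} P - 6 = P F^{2} - 6 = -6 + P F^{2}$)
$Q{\left(m{\left(14 \right)},30 \right)} - 10824 = \left(-6 + 30 \left(14^{2}\right)^{2}\right) - 10824 = \left(-6 + 30 \cdot 196^{2}\right) - 10824 = \left(-6 + 30 \cdot 38416\right) - 10824 = \left(-6 + 1152480\right) - 10824 = 1152474 - 10824 = 1141650$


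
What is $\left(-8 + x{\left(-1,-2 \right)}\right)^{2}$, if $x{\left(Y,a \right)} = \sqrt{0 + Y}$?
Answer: $\left(8 - i\right)^{2} \approx 63.0 - 16.0 i$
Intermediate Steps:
$x{\left(Y,a \right)} = \sqrt{Y}$
$\left(-8 + x{\left(-1,-2 \right)}\right)^{2} = \left(-8 + \sqrt{-1}\right)^{2} = \left(-8 + i\right)^{2}$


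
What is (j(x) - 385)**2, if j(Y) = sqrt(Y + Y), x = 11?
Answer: (385 - sqrt(22))**2 ≈ 1.4464e+5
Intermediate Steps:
j(Y) = sqrt(2)*sqrt(Y) (j(Y) = sqrt(2*Y) = sqrt(2)*sqrt(Y))
(j(x) - 385)**2 = (sqrt(2)*sqrt(11) - 385)**2 = (sqrt(22) - 385)**2 = (-385 + sqrt(22))**2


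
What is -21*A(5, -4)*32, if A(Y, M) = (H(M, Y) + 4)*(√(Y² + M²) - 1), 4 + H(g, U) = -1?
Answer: -672 + 672*√41 ≈ 3630.9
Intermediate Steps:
H(g, U) = -5 (H(g, U) = -4 - 1 = -5)
A(Y, M) = 1 - √(M² + Y²) (A(Y, M) = (-5 + 4)*(√(Y² + M²) - 1) = -(√(M² + Y²) - 1) = -(-1 + √(M² + Y²)) = 1 - √(M² + Y²))
-21*A(5, -4)*32 = -21*(1 - √((-4)² + 5²))*32 = -21*(1 - √(16 + 25))*32 = -21*(1 - √41)*32 = (-21 + 21*√41)*32 = -672 + 672*√41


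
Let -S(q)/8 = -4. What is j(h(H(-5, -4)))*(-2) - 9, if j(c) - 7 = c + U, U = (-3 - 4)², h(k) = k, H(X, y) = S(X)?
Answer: -185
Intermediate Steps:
S(q) = 32 (S(q) = -8*(-4) = 32)
H(X, y) = 32
U = 49 (U = (-7)² = 49)
j(c) = 56 + c (j(c) = 7 + (c + 49) = 7 + (49 + c) = 56 + c)
j(h(H(-5, -4)))*(-2) - 9 = (56 + 32)*(-2) - 9 = 88*(-2) - 9 = -176 - 9 = -185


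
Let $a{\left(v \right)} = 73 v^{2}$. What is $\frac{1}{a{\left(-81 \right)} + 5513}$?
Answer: $\frac{1}{484466} \approx 2.0641 \cdot 10^{-6}$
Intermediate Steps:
$\frac{1}{a{\left(-81 \right)} + 5513} = \frac{1}{73 \left(-81\right)^{2} + 5513} = \frac{1}{73 \cdot 6561 + 5513} = \frac{1}{478953 + 5513} = \frac{1}{484466}$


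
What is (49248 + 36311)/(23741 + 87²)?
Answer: 85559/31310 ≈ 2.7326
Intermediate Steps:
(49248 + 36311)/(23741 + 87²) = 85559/(23741 + 7569) = 85559/31310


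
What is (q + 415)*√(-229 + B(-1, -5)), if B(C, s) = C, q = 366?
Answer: 781*I*√230 ≈ 11844.0*I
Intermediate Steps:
(q + 415)*√(-229 + B(-1, -5)) = (366 + 415)*√(-229 - 1) = 781*√(-230) = 781*(I*√230) = 781*I*√230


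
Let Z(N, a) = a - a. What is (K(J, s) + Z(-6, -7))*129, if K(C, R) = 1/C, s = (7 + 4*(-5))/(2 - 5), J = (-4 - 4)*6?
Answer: -43/16 ≈ -2.6875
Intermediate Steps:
Z(N, a) = 0
J = -48 (J = -8*6 = -48)
s = 13/3 (s = (7 - 20)/(-3) = -13*(-1/3) = 13/3 ≈ 4.3333)
K(C, R) = 1/C
(K(J, s) + Z(-6, -7))*129 = (1/(-48) + 0)*129 = (-1/48 + 0)*129 = -1/48*129 = -43/16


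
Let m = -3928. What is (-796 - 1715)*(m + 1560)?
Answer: 5946048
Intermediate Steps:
(-796 - 1715)*(m + 1560) = (-796 - 1715)*(-3928 + 1560) = -2511*(-2368) = 5946048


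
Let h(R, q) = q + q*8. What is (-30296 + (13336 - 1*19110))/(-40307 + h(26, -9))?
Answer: 18035/20194 ≈ 0.89309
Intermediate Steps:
h(R, q) = 9*q (h(R, q) = q + 8*q = 9*q)
(-30296 + (13336 - 1*19110))/(-40307 + h(26, -9)) = (-30296 + (13336 - 1*19110))/(-40307 + 9*(-9)) = (-30296 + (13336 - 19110))/(-40307 - 81) = (-30296 - 5774)/(-40388) = -36070*(-1/40388) = 18035/20194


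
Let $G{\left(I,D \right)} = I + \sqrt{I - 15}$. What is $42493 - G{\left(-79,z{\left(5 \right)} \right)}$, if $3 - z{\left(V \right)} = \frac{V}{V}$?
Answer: $42572 - i \sqrt{94} \approx 42572.0 - 9.6954 i$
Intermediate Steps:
$z{\left(V \right)} = 2$ ($z{\left(V \right)} = 3 - \frac{V}{V} = 3 - 1 = 2$)
$G{\left(I,D \right)} = I + \sqrt{-15 + I}$
$42493 - G{\left(-79,z{\left(5 \right)} \right)} = 42493 - \left(-79 + \sqrt{-15 - 79}\right) = 42493 - \left(-79 + \sqrt{-94}\right) = 42493 - \left(-79 + i \sqrt{94}\right) = 42493 + \left(79 - i \sqrt{94}\right) = 42572 - i \sqrt{94}$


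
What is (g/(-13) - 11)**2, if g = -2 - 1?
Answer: 19600/169 ≈ 115.98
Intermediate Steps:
g = -3
(g/(-13) - 11)**2 = (-3/(-13) - 11)**2 = (-3*(-1/13) - 11)**2 = (3/13 - 11)**2 = (-140/13)**2 = 19600/169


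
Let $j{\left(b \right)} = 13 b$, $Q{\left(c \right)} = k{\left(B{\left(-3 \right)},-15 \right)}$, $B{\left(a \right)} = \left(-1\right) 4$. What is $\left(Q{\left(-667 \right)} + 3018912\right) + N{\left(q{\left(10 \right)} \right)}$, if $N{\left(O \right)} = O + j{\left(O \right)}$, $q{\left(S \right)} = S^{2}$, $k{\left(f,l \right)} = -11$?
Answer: $3020301$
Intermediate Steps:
$B{\left(a \right)} = -4$
$Q{\left(c \right)} = -11$
$N{\left(O \right)} = 14 O$ ($N{\left(O \right)} = O + 13 O = 14 O$)
$\left(Q{\left(-667 \right)} + 3018912\right) + N{\left(q{\left(10 \right)} \right)} = \left(-11 + 3018912\right) + 14 \cdot 10^{2} = 3018901 + 14 \cdot 100 = 3018901 + 1400 = 3020301$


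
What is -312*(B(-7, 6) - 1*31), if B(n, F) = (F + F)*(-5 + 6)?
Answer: 5928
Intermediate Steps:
B(n, F) = 2*F (B(n, F) = (2*F)*1 = 2*F)
-312*(B(-7, 6) - 1*31) = -312*(2*6 - 1*31) = -312*(12 - 31) = -312*(-19) = 5928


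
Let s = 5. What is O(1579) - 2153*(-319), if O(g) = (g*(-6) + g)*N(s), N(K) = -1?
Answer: 694702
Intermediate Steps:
O(g) = 5*g (O(g) = (g*(-6) + g)*(-1) = (-6*g + g)*(-1) = -5*g*(-1) = 5*g)
O(1579) - 2153*(-319) = 5*1579 - 2153*(-319) = 7895 - 1*(-686807) = 7895 + 686807 = 694702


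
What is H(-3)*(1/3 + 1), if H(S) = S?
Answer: -4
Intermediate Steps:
H(-3)*(1/3 + 1) = -3*(1/3 + 1) = -3*(⅓ + 1) = -3*4/3 = -4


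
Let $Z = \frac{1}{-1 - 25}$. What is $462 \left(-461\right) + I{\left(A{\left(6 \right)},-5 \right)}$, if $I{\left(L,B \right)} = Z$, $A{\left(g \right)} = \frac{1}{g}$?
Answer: $- \frac{5537533}{26} \approx -2.1298 \cdot 10^{5}$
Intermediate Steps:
$Z = - \frac{1}{26}$ ($Z = \frac{1}{-26} = - \frac{1}{26} \approx -0.038462$)
$I{\left(L,B \right)} = - \frac{1}{26}$
$462 \left(-461\right) + I{\left(A{\left(6 \right)},-5 \right)} = 462 \left(-461\right) - \frac{1}{26} = -212982 - \frac{1}{26} = - \frac{5537533}{26}$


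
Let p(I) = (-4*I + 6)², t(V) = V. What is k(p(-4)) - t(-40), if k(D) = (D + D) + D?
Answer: 1492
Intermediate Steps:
p(I) = (6 - 4*I)²
k(D) = 3*D (k(D) = 2*D + D = 3*D)
k(p(-4)) - t(-40) = 3*(4*(-3 + 2*(-4))²) - 1*(-40) = 3*(4*(-3 - 8)²) + 40 = 3*(4*(-11)²) + 40 = 3*(4*121) + 40 = 3*484 + 40 = 1452 + 40 = 1492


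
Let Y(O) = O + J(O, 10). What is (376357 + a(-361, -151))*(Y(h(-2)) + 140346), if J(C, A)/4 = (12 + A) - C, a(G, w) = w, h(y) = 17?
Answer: 52812926898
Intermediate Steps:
J(C, A) = 48 - 4*C + 4*A (J(C, A) = 4*((12 + A) - C) = 4*(12 + A - C) = 48 - 4*C + 4*A)
Y(O) = 88 - 3*O (Y(O) = O + (48 - 4*O + 4*10) = O + (48 - 4*O + 40) = O + (88 - 4*O) = 88 - 3*O)
(376357 + a(-361, -151))*(Y(h(-2)) + 140346) = (376357 - 151)*((88 - 3*17) + 140346) = 376206*((88 - 51) + 140346) = 376206*(37 + 140346) = 376206*140383 = 52812926898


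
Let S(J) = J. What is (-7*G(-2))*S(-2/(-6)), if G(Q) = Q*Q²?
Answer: 56/3 ≈ 18.667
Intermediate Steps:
G(Q) = Q³
(-7*G(-2))*S(-2/(-6)) = (-7*(-2)³)*(-2/(-6)) = (-7*(-8))*(-2*(-⅙)) = 56*(⅓) = 56/3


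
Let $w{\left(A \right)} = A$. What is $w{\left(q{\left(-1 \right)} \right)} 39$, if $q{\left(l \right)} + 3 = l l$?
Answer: $-78$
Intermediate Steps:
$q{\left(l \right)} = -3 + l^{2}$ ($q{\left(l \right)} = -3 + l l = -3 + l^{2}$)
$w{\left(q{\left(-1 \right)} \right)} 39 = \left(-3 + \left(-1\right)^{2}\right) 39 = \left(-3 + 1\right) 39 = \left(-2\right) 39 = -78$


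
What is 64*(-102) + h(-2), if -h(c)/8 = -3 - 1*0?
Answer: -6504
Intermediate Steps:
h(c) = 24 (h(c) = -8*(-3 - 1*0) = -8*(-3 + 0) = -8*(-3) = 24)
64*(-102) + h(-2) = 64*(-102) + 24 = -6528 + 24 = -6504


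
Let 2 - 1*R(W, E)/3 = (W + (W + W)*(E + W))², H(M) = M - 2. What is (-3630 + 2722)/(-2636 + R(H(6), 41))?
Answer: 454/200059 ≈ 0.0022693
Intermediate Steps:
H(M) = -2 + M
R(W, E) = 6 - 3*(W + 2*W*(E + W))² (R(W, E) = 6 - 3*(W + (W + W)*(E + W))² = 6 - 3*(W + (2*W)*(E + W))² = 6 - 3*(W + 2*W*(E + W))²)
(-3630 + 2722)/(-2636 + R(H(6), 41)) = (-3630 + 2722)/(-2636 + (6 - 3*(-2 + 6)²*(1 + 2*41 + 2*(-2 + 6))²)) = -908/(-2636 + (6 - 3*4²*(1 + 82 + 2*4)²)) = -908/(-2636 + (6 - 3*16*(1 + 82 + 8)²)) = -908/(-2636 + (6 - 3*16*91²)) = -908/(-2636 + (6 - 3*16*8281)) = -908/(-2636 + (6 - 397488)) = -908/(-2636 - 397482) = -908/(-400118) = -908*(-1/400118) = 454/200059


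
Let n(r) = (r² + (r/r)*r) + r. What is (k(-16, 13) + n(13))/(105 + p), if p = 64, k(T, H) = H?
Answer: 16/13 ≈ 1.2308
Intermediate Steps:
n(r) = r² + 2*r (n(r) = (r² + 1*r) + r = (r² + r) + r = (r + r²) + r = r² + 2*r)
(k(-16, 13) + n(13))/(105 + p) = (13 + 13*(2 + 13))/(105 + 64) = (13 + 13*15)/169 = (13 + 195)*(1/169) = 208*(1/169) = 16/13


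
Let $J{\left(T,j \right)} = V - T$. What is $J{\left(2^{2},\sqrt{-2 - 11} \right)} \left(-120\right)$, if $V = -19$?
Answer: $2760$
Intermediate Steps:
$J{\left(T,j \right)} = -19 - T$
$J{\left(2^{2},\sqrt{-2 - 11} \right)} \left(-120\right) = \left(-19 - 2^{2}\right) \left(-120\right) = \left(-19 - 4\right) \left(-120\right) = \left(-23\right) \left(-120\right) = 2760$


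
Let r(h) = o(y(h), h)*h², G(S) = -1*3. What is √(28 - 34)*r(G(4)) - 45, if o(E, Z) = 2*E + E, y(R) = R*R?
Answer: -45 + 243*I*√6 ≈ -45.0 + 595.23*I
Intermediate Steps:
G(S) = -3
y(R) = R²
o(E, Z) = 3*E
r(h) = 3*h⁴ (r(h) = (3*h²)*h² = 3*h⁴)
√(28 - 34)*r(G(4)) - 45 = √(28 - 34)*(3*(-3)⁴) - 45 = √(-6)*(3*81) - 45 = (I*√6)*243 - 45 = 243*I*√6 - 45 = -45 + 243*I*√6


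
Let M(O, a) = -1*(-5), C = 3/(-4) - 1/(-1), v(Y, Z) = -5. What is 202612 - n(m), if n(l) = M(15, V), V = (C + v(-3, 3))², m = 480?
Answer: 202607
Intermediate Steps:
C = ¼ (C = 3*(-¼) - 1*(-1) = -¾ + 1 = ¼ ≈ 0.25000)
V = 361/16 (V = (¼ - 5)² = (-19/4)² = 361/16 ≈ 22.563)
M(O, a) = 5
n(l) = 5
202612 - n(m) = 202612 - 1*5 = 202612 - 5 = 202607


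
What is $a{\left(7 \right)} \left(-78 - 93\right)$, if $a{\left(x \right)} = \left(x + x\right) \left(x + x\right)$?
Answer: $-33516$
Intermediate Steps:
$a{\left(x \right)} = 4 x^{2}$ ($a{\left(x \right)} = 2 x 2 x = 4 x^{2}$)
$a{\left(7 \right)} \left(-78 - 93\right) = 4 \cdot 7^{2} \left(-78 - 93\right) = 4 \cdot 49 \left(-171\right) = 196 \left(-171\right) = -33516$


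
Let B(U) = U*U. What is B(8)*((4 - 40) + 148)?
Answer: 7168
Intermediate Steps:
B(U) = U**2
B(8)*((4 - 40) + 148) = 8**2*((4 - 40) + 148) = 64*(-36 + 148) = 64*112 = 7168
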